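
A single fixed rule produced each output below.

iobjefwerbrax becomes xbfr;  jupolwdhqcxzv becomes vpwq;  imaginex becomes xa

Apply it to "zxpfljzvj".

What's happening: move the last 3 characters to the front (rotate right by 3), then keep one character in every 3, starting at position 3 (positions 3rd, 6th, 9th, ...).
Doing the same to "zxpfljzvj": "jpj".

jpj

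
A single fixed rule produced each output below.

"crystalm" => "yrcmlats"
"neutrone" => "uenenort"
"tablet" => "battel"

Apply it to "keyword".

The transformation: move the first 3 characters to the end (rotate left by 3), then reverse the string.
Working it through for "keyword": intermediate "wordkey", final "yekdrow".
(Check on "crystalm": → "stalmcry" → "yrcmlats" ✓)

yekdrow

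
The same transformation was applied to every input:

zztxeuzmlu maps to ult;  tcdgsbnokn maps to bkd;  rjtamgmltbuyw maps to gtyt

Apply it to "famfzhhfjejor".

hjom

In each case the input is transformed by: keep one character in every 3, starting at position 3 (positions 3rd, 6th, 9th, ...), then move the first character to the end.
On "famfzhhfjejor": the first step gives "mhjo", and the second then gives "hjom".
(Check on "zztxeuzmlu": → "tul" → "ult" ✓)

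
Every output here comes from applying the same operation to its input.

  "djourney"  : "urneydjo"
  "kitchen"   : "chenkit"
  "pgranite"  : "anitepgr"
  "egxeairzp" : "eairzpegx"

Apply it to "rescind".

The rule is to move the first 3 characters to the end (rotate left by 3).
So "rescind" becomes "cindres".

cindres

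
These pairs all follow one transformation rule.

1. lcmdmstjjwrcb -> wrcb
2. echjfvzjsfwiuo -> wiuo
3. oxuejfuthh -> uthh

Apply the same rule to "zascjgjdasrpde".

rpde

The transformation: keep only the last 4 characters.
"zascjgjdasrpde" → "rpde".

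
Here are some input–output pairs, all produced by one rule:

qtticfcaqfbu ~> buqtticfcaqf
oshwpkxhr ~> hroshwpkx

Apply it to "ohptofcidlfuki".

kiohptofcidlfu

The transformation: move the last 2 characters to the front (rotate right by 2).
On "ohptofcidlfuki" that produces "kiohptofcidlfu".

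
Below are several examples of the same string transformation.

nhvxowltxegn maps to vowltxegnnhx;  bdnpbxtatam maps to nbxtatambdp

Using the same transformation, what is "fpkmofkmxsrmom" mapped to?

Each output is the input with this applied: move the first 3 characters to the end (rotate left by 3), then swap the first and last characters.
On "fpkmofkmxsrmom": the first step gives "mofkmxsrmomfpk", and the second then gives "kofkmxsrmomfpm".

kofkmxsrmomfpm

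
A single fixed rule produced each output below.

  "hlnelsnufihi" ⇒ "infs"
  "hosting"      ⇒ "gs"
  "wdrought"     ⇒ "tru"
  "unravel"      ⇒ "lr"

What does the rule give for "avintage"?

eit

Each output is the input with this applied: take characters alternately from the front and the back (1st, last, 2nd, 2nd-last, ...), then keep one character in every 3, starting at position 2 (positions 2nd, 5th, 8th, ...).
So "avintage" becomes "eit".
(Check on "hlnelsnufihi": → "hilhnieflusn" → "infs" ✓)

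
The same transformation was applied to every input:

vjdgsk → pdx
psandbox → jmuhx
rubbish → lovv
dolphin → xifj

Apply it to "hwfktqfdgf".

bqzenkz

Each output is the input with this applied: delete the last 3 characters, then shift every letter 6 places backward in the alphabet (wrapping around).
"hwfktqfdgf" → "hwfktqf" → "bqzenkz".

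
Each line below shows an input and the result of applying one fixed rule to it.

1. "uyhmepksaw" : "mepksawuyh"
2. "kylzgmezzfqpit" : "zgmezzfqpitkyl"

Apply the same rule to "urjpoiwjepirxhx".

poiwjepirxhxurj

The transformation: move the first 3 characters to the end (rotate left by 3).
So "urjpoiwjepirxhx" becomes "poiwjepirxhxurj".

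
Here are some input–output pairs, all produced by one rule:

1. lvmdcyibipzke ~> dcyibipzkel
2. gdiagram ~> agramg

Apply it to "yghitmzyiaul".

The rule is to move the first 3 characters to the end (rotate left by 3), then delete the last 2 characters.
"yghitmzyiaul" → "itmzyiaulygh" → "itmzyiauly".

itmzyiauly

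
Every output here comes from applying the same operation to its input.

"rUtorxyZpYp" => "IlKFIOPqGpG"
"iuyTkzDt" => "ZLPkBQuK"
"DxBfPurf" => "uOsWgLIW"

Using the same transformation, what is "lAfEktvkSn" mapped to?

CrWvBKMBjE

Rule — flip the case of every letter, then shift every letter 9 places backward in the alphabet (wrapping around).
For "lAfEktvkSn" the result is "CrWvBKMBjE".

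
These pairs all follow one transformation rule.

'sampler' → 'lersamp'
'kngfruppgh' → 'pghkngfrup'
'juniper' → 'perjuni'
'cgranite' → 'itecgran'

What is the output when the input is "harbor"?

In each case the input is transformed by: move the last 3 characters to the front (rotate right by 3).
For "harbor" the result is "borhar".

borhar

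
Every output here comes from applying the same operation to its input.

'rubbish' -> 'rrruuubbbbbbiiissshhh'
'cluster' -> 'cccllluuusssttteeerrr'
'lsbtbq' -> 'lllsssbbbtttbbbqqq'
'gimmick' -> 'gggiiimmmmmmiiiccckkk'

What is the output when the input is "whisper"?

Looking at the pairs, the operation is to repeat every character 3 times.
For "whisper" the result is "wwwhhhiiissspppeeerrr".

wwwhhhiiissspppeeerrr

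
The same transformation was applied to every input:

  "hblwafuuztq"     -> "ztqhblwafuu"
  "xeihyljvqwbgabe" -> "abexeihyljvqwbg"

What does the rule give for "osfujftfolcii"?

ciiosfujftfol

Each output is the input with this applied: move the last 3 characters to the front (rotate right by 3).
On "osfujftfolcii" that produces "ciiosfujftfol".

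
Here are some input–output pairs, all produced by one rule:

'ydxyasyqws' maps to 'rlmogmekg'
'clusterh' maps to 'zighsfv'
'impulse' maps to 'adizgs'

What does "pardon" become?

ofrcb

The pattern: delete the first character, then shift every letter 12 places backward in the alphabet (wrapping around).
Doing the same to "pardon": "ofrcb".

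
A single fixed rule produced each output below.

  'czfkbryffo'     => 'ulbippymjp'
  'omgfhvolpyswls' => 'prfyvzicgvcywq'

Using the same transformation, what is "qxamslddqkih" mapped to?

In each case the input is transformed by: move the first 3 characters to the end (rotate left by 3), then shift every letter 10 places forward in the alphabet (wrapping around).
For "qxamslddqkih", step one produces "mslddqkihqxa"; step two turns that into "wcvnnausrahk".
(Check on "czfkbryffo": → "kbryffoczf" → "ulbippymjp" ✓)

wcvnnausrahk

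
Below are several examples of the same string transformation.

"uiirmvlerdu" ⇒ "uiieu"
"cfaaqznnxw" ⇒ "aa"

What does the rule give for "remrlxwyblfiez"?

Each output is the input with this applied: keep only the vowels.
Doing the same to "remrlxwyblfiez": "eie".

eie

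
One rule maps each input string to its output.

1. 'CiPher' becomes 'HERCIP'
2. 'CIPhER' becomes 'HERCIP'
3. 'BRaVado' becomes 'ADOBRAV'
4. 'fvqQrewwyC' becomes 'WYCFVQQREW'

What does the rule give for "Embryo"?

RYOEMB

In each case the input is transformed by: move the last 3 characters to the front (rotate right by 3), then convert every letter to uppercase.
Applying both steps to "Embryo": "ryoEmb", then "RYOEMB".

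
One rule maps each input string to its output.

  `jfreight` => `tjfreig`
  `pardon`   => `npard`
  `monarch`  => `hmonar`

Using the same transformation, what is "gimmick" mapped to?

What's happening: move the last character to the front, then delete the last character.
On "gimmick" that produces "kgimmi".
(Check on "monarch": → "hmonarc" → "hmonar" ✓)

kgimmi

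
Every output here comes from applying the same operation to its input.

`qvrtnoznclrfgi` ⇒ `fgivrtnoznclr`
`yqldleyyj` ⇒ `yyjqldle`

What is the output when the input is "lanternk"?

What's happening: delete the first character, then move the last 3 characters to the front (rotate right by 3).
Working it through for "lanternk": intermediate "anternk", final "rnkante".

rnkante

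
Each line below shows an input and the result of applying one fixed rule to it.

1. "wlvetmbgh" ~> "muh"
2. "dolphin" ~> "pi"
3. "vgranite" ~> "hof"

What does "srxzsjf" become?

st

Rule — shift every letter 1 place forward in the alphabet (wrapping around), then keep one character in every 3, starting at position 2 (positions 2nd, 5th, 8th, ...).
Starting from "srxzsjf": after the first operation, "tsyatkg"; after the second, "st".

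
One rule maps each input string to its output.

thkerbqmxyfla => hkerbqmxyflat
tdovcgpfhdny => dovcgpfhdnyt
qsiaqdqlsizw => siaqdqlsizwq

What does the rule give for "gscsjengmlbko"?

scsjengmlbkog

The rule is to move the first character to the end.
Applying that to "gscsjengmlbko" gives "scsjengmlbkog".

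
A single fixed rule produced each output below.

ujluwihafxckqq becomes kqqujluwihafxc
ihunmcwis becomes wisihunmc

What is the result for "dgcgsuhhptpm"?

tpmdgcgsuhhp

The rule is to move the last 3 characters to the front (rotate right by 3).
So "dgcgsuhhptpm" becomes "tpmdgcgsuhhp".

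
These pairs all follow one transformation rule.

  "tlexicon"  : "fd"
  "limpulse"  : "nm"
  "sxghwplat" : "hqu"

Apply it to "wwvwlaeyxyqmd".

Rule — shift every letter 1 place forward in the alphabet (wrapping around), then keep one character in every 3, starting at position 3 (positions 3rd, 6th, 9th, ...).
"wwvwlaeyxyqmd" → "wbyn".

wbyn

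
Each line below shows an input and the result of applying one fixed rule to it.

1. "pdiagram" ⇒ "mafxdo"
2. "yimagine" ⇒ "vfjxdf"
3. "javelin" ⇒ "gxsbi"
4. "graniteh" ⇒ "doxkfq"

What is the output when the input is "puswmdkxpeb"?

Looking at the pairs, the operation is to shift every letter 3 places backward in the alphabet (wrapping around), then delete the last 2 characters.
On "puswmdkxpeb": the first step gives "mrptjahumby", and the second then gives "mrptjahum".

mrptjahum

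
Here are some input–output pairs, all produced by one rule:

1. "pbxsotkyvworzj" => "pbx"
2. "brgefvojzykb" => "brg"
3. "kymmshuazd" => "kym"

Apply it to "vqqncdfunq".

vqq

The rule is to keep only the first 3 characters.
Doing the same to "vqqncdfunq": "vqq".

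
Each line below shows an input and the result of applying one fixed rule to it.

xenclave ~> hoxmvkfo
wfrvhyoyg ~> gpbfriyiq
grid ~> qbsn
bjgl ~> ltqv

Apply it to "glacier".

qvkmsob

Rule — shift every letter 10 places forward in the alphabet (wrapping around).
So "glacier" becomes "qvkmsob".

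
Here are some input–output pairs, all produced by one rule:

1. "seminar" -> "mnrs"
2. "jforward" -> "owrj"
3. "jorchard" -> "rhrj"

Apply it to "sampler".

Rule — keep every other character starting from the first (positions 1st, 3rd, 5th, ...), then move the first character to the end.
On "sampler": the first step gives "smlr", and the second then gives "mlrs".

mlrs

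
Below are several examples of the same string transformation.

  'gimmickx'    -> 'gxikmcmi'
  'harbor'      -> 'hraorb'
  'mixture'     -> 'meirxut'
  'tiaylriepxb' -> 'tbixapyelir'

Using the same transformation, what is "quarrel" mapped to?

qluearr

The pattern: take characters alternately from the front and the back (1st, last, 2nd, 2nd-last, ...).
On "quarrel" that produces "qluearr".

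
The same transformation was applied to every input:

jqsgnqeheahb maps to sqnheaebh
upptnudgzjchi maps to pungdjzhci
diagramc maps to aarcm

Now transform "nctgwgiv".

Each output is the input with this applied: swap each adjacent pair of characters (1↔2, 3↔4, ...), then delete the first 3 characters.
Doing the same to "nctgwgiv": "tgwvi".
(Check on "jqsgnqeheahb": → "qjgsqnheaebh" → "sqnheaebh" ✓)

tgwvi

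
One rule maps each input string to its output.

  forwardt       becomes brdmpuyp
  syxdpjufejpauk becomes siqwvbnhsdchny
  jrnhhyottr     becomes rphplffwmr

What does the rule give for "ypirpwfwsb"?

The rule is to move the last 2 characters to the front (rotate right by 2), then shift every letter 2 places backward in the alphabet (wrapping around).
On "ypirpwfwsb": the first step gives "sbypirpwfw", and the second then gives "qzwngpnudu".

qzwngpnudu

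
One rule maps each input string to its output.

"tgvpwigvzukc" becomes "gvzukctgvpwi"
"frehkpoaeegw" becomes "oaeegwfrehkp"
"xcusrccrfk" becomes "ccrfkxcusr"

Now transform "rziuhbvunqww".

vunqwwrziuhb

Rule — swap the front and back halves of the string.
Doing the same to "rziuhbvunqww": "vunqwwrziuhb".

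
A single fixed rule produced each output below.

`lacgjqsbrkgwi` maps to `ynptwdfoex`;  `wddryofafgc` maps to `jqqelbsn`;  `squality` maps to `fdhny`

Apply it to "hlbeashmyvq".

uyornfuz

The pattern: shift every letter 13 places forward in the alphabet (wrapping around) — i.e. ROT13, then delete the last 3 characters.
Starting from "hlbeashmyvq": after the first operation, "uyornfuzlid"; after the second, "uyornfuz".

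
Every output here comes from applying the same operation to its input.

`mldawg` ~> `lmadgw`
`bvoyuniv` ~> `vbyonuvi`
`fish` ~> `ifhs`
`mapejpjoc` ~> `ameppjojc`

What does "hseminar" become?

shmenira

The transformation: swap each adjacent pair of characters (1↔2, 3↔4, ...).
Doing the same to "hseminar": "shmenira".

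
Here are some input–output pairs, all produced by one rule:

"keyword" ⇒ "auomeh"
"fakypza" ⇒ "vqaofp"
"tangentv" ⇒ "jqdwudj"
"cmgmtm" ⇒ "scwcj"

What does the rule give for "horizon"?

The transformation: shift every letter 10 places backward in the alphabet (wrapping around), then delete the last character.
Applying both steps to "horizon": "xehyped", then "xehype".

xehype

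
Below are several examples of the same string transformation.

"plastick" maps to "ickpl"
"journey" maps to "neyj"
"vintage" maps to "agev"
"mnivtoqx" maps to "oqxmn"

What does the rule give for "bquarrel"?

The rule is to move the last 3 characters to the front (rotate right by 3), then delete the last 3 characters.
"bquarrel" → "relbquar" → "relbq".
(Check on "journey": → "neyjour" → "neyj" ✓)

relbq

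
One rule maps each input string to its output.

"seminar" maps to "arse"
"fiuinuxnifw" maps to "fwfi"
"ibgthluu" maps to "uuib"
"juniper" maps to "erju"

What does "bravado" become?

dobr

The pattern: move the first 2 characters to the end (rotate left by 2), then keep only the last 4 characters.
For "bravado", step one produces "avadobr"; step two turns that into "dobr".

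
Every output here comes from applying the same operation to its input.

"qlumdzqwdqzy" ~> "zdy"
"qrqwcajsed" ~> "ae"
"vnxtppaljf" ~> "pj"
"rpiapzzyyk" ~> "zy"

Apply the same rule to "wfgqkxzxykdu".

In each case the input is transformed by: delete the first 3 characters, then keep one character in every 3, starting at position 3 (positions 3rd, 6th, 9th, ...).
For "wfgqkxzxykdu", step one produces "qkxzxykdu"; step two turns that into "xyu".
(Check on "vnxtppaljf": → "tppaljf" → "pj" ✓)

xyu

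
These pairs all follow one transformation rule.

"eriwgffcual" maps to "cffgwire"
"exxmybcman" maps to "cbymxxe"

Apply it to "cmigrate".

The pattern: delete the last 3 characters, then reverse the string.
Working it through for "cmigrate": intermediate "cmigr", final "rgimc".

rgimc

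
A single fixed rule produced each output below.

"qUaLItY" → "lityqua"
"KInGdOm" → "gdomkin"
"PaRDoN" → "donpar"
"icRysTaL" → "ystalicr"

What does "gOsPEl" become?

pelgos

In each case the input is transformed by: move the first 3 characters to the end (rotate left by 3), then convert every letter to lowercase.
Working it through for "gOsPEl": intermediate "PElgOs", final "pelgos".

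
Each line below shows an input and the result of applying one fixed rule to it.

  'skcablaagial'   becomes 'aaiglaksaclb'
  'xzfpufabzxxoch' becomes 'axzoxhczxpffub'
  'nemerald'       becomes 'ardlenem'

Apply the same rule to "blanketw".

The pattern: swap each adjacent pair of characters (1↔2, 3↔4, ...), then swap the front and back halves of the string.
Starting from "blanketw": after the first operation, "lbnaekwt"; after the second, "ekwtlbna".

ekwtlbna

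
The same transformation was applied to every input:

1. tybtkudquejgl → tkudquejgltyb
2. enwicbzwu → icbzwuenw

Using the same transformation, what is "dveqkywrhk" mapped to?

What's happening: move the first 3 characters to the end (rotate left by 3).
"dveqkywrhk" → "qkywrhkdve".

qkywrhkdve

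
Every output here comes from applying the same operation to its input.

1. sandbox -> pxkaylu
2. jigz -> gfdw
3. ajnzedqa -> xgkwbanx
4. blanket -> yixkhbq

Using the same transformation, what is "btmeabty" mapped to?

yqjbxyqv

The pattern: shift every letter 3 places backward in the alphabet (wrapping around).
"btmeabty" → "yqjbxyqv".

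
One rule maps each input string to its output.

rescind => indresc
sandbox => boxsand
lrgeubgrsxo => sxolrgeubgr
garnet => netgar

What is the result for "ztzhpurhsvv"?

The transformation: move the last 3 characters to the front (rotate right by 3).
So "ztzhpurhsvv" becomes "svvztzhpurh".

svvztzhpurh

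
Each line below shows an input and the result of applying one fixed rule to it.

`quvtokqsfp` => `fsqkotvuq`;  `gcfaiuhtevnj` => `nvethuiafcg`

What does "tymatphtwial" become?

aiwthptamyt

Looking at the pairs, the operation is to reverse the string, then delete the first character.
Applying both steps to "tymatphtwial": "laiwthptamyt", then "aiwthptamyt".
(Check on "gcfaiuhtevnj": → "jnvethuiafcg" → "nvethuiafcg" ✓)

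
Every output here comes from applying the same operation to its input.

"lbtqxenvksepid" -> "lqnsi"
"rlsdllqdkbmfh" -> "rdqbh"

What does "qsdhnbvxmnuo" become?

qhvn

Rule — keep one character in every 3, starting at position 1 (positions 1st, 4th, 7th, ...).
Doing the same to "qsdhnbvxmnuo": "qhvn".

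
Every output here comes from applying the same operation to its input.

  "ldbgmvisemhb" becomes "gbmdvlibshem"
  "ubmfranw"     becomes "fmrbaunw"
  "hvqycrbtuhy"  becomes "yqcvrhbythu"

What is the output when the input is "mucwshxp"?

The rule is to move the first 3 characters to the end (rotate left by 3), then take characters alternately from the front and the back (1st, last, 2nd, 2nd-last, ...).
Applying both steps to "mucwshxp": "wshxpmuc", then "wcsuhmxp".
(Check on "ubmfranw": → "franwubm" → "fmrbaunw" ✓)

wcsuhmxp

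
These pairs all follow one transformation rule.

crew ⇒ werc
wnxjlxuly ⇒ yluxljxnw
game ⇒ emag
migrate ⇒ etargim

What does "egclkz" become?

zklcge

Each output is the input with this applied: reverse the string.
Doing the same to "egclkz": "zklcge".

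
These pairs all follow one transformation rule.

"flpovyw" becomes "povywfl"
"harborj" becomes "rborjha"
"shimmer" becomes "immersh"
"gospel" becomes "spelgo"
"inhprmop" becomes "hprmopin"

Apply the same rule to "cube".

The transformation: move the first 2 characters to the end (rotate left by 2).
On "cube" that produces "becu".

becu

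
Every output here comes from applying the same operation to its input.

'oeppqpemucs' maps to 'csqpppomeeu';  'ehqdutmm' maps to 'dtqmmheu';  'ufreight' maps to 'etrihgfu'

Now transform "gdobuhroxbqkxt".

bxutrqookhgdbx

Rule — sort the characters into reverse alphabetical order, then swap the first and last characters.
So "gdobuhroxbqkxt" becomes "bxutrqookhgdbx".
(Check on "oeppqpemucs": → "usqpppomeec" → "csqpppomeeu" ✓)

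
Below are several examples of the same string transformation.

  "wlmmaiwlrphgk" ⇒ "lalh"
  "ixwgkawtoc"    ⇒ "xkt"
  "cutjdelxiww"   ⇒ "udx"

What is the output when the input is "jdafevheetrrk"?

deer

Looking at the pairs, the operation is to delete the last character, then keep one character in every 3, starting at position 2 (positions 2nd, 5th, 8th, ...).
Working it through for "jdafevheetrrk": intermediate "jdafevheetrr", final "deer".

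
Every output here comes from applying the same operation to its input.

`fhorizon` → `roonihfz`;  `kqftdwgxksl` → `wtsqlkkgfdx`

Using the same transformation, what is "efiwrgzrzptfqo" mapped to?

zwtrrqpoigffez

Rule — sort the characters into reverse alphabetical order, then move the first character to the end.
Working it through for "efiwrgzrzptfqo": intermediate "zzwtrrqpoigffe", final "zwtrrqpoigffez".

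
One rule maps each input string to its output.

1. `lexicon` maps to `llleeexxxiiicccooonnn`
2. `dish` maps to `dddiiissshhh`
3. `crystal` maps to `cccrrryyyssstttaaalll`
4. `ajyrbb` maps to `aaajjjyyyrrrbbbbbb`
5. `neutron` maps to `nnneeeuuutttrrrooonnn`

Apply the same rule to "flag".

ffflllaaaggg

Looking at the pairs, the operation is to repeat every character 3 times.
Applying that to "flag" gives "ffflllaaaggg".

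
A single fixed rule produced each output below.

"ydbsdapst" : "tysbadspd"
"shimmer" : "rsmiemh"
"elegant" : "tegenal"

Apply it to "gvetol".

ogtelv

What's happening: swap each adjacent pair of characters (1↔2, 3↔4, ...), then swap the first and last characters.
Starting from "gvetol": after the first operation, "vgtelo"; after the second, "ogtelv".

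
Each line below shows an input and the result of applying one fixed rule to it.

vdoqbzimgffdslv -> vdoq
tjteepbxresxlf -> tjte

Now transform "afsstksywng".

afss

The rule is to keep only the first 4 characters.
On "afsstksywng" that produces "afss".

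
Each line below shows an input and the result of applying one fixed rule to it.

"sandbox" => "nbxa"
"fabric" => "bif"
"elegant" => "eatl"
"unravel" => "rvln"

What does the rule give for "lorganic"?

rail

The transformation: move the first 2 characters to the end (rotate left by 2), then keep every other character starting from the first (positions 1st, 3rd, 5th, ...).
Applying both steps to "lorganic": "rganiclo", then "rail".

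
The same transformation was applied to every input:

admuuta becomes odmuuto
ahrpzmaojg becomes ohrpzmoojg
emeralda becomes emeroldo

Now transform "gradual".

What's happening: replace every "a" with "o".
On "gradual" that produces "groduol".

groduol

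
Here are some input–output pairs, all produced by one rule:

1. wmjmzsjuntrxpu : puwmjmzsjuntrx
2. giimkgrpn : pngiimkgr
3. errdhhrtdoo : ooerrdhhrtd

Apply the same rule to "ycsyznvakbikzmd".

The pattern: move the last 2 characters to the front (rotate right by 2).
Applying that to "ycsyznvakbikzmd" gives "mdycsyznvakbikz".

mdycsyznvakbikz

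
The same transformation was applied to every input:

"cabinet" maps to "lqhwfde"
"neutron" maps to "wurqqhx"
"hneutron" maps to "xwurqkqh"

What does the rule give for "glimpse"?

psvhjol

The rule is to shift every letter 3 places forward in the alphabet (wrapping around), then move the first 3 characters to the end (rotate left by 3).
On "glimpse" that produces "psvhjol".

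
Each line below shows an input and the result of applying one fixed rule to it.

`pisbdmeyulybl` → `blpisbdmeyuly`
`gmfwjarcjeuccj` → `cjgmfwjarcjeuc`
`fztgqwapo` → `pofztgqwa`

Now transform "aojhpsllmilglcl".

Rule — move the last 2 characters to the front (rotate right by 2).
So "aojhpsllmilglcl" becomes "claojhpsllmilgl".

claojhpsllmilgl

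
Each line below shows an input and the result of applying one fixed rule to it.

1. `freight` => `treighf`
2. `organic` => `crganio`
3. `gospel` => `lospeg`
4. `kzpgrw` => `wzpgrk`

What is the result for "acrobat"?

tcrobaa

The pattern: swap the first and last characters.
So "acrobat" becomes "tcrobaa".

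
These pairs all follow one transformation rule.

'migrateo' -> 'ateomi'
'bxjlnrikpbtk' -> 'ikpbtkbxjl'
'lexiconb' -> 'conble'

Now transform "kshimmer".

Rule — swap the front and back halves of the string, then delete the last 2 characters.
"kshimmer" → "mmerks".
(Check on "migrateo": → "ateomigr" → "ateomi" ✓)

mmerks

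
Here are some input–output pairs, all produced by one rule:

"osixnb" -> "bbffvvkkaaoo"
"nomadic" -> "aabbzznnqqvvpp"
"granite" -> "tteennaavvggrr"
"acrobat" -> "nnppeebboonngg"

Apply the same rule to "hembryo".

uurrzzooeellbb

What's happening: double every character, then shift every letter 13 places forward in the alphabet (wrapping around) — i.e. ROT13.
For "hembryo", step one produces "hheemmbbrryyoo"; step two turns that into "uurrzzooeellbb".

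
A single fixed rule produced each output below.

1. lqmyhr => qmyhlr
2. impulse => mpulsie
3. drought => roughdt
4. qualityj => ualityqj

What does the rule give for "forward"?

The rule is to swap the first and last characters, then move the first character to the end.
"forward" → "dorwarf" → "orwarfd".

orwarfd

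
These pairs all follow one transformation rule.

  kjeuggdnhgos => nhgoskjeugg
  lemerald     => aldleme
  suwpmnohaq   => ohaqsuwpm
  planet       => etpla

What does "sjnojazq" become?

The rule is to swap the front and back halves of the string, then delete the first character.
For "sjnojazq", step one produces "jazqsjno"; step two turns that into "azqsjno".
(Check on "lemerald": → "raldleme" → "aldleme" ✓)

azqsjno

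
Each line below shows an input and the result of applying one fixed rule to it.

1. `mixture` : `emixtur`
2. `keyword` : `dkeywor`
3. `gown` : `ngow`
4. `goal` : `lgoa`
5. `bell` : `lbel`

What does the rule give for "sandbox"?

xsandbo

In each case the input is transformed by: move the last character to the front.
Doing the same to "sandbox": "xsandbo".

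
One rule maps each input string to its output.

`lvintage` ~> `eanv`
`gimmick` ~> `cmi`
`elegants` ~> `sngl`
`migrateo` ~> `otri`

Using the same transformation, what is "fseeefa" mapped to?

The rule is to keep every other character starting from the second (positions 2nd, 4th, 6th, ...), then reverse the string.
Applying that to "fseeefa" gives "fes".

fes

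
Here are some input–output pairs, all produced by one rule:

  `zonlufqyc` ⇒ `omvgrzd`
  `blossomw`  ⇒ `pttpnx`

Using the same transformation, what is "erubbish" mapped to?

Each output is the input with this applied: shift every letter 1 place forward in the alphabet (wrapping around), then delete the first 2 characters.
On "erubbish": the first step gives "fsvccjti", and the second then gives "vccjti".

vccjti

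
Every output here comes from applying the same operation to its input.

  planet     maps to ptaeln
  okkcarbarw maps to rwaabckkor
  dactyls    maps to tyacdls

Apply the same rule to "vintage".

tvaegin

The pattern: sort the characters into alphabetical order, then move the last 2 characters to the front (rotate right by 2).
"vintage" → "aegintv" → "tvaegin".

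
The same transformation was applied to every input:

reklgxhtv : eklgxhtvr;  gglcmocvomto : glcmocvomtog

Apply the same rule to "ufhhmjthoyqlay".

Each output is the input with this applied: move the first character to the end.
So "ufhhmjthoyqlay" becomes "fhhmjthoyqlayu".

fhhmjthoyqlayu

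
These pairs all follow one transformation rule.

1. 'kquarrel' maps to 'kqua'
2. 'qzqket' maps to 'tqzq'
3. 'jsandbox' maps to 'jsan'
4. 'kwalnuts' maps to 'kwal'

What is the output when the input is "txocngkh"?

txoc

The rule is to swap the front and back halves of the string, then keep only the last 4 characters.
Starting from "txocngkh": after the first operation, "ngkhtxoc"; after the second, "txoc".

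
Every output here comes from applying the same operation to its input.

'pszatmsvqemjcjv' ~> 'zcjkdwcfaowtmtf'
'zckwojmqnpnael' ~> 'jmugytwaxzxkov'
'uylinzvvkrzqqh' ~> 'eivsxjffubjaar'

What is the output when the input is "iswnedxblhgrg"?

scgxonhlvrqbq

What's happening: shift every letter 10 places forward in the alphabet (wrapping around).
Applying that to "iswnedxblhgrg" gives "scgxonhlvrqbq".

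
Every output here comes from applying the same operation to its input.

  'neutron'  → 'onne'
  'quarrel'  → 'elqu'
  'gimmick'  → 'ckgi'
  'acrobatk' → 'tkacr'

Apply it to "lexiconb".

The pattern: move the last 2 characters to the front (rotate right by 2), then delete the last 3 characters.
Doing the same to "lexiconb": "nblex".

nblex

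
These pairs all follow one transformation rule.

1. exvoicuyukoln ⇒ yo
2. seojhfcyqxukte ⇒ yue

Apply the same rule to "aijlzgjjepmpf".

What's happening: keep one character in every 3, starting at position 2 (positions 2nd, 5th, 8th, ...), then delete the first 2 characters.
Applying both steps to "aijlzgjjepmpf": "izjm", then "jm".

jm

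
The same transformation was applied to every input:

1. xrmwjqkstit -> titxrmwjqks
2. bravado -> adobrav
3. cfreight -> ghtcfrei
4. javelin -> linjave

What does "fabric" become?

The transformation: move the last 3 characters to the front (rotate right by 3).
Doing the same to "fabric": "ricfab".

ricfab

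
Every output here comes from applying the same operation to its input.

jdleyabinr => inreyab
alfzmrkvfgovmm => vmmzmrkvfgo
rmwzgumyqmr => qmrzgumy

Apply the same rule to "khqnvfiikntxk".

Looking at the pairs, the operation is to delete the first 3 characters, then move the last 3 characters to the front (rotate right by 3).
On "khqnvfiikntxk": the first step gives "nvfiikntxk", and the second then gives "txknvfiikn".

txknvfiikn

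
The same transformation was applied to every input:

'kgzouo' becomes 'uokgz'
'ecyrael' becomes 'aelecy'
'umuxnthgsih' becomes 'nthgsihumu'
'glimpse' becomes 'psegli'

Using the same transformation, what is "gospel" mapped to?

elgos

Looking at the pairs, the operation is to move the first 3 characters to the end (rotate left by 3), then delete the first character.
For "gospel", step one produces "pelgos"; step two turns that into "elgos".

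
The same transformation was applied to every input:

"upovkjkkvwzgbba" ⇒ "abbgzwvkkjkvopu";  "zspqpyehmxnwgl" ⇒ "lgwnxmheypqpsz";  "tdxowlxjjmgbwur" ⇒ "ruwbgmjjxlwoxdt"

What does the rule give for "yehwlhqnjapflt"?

tlfpajnqhlwhey

Looking at the pairs, the operation is to reverse the string.
Doing the same to "yehwlhqnjapflt": "tlfpajnqhlwhey".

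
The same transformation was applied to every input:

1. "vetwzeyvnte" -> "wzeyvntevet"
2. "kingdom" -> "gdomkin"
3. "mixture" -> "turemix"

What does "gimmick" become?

In each case the input is transformed by: move the first 3 characters to the end (rotate left by 3).
Applying that to "gimmick" gives "mickgim".

mickgim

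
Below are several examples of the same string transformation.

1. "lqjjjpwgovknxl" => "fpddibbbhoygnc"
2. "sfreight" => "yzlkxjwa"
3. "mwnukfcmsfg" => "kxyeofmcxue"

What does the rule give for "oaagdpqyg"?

iqygssyvh

The rule is to shift every letter 8 places backward in the alphabet (wrapping around), then move the last 3 characters to the front (rotate right by 3).
On "oaagdpqyg": the first step gives "gssyvhiqy", and the second then gives "iqygssyvh".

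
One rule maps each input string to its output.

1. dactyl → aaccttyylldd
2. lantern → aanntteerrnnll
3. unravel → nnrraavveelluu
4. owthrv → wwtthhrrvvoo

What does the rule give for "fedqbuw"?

In each case the input is transformed by: double every character, then move the first 2 characters to the end (rotate left by 2).
For "fedqbuw", step one produces "ffeeddqqbbuuww"; step two turns that into "eeddqqbbuuwwff".
(Check on "owthrv": → "oowwtthhrrvv" → "wwtthhrrvvoo" ✓)

eeddqqbbuuwwff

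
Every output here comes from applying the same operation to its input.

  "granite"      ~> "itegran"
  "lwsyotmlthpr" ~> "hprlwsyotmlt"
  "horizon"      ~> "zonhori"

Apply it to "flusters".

In each case the input is transformed by: move the last 3 characters to the front (rotate right by 3).
"flusters" → "ersflust".

ersflust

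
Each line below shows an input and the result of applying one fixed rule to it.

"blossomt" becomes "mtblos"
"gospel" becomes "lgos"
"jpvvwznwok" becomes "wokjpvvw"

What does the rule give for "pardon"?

Looking at the pairs, the operation is to swap the front and back halves of the string, then delete the first 2 characters.
"pardon" → "npar".

npar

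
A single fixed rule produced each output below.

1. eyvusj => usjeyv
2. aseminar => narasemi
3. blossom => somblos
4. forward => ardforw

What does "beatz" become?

The transformation: move the last 3 characters to the front (rotate right by 3).
On "beatz" that produces "atzbe".

atzbe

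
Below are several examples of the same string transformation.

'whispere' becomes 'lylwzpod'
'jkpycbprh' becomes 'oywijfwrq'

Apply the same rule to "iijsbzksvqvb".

Rule — shift every letter 7 places forward in the alphabet (wrapping around), then reverse the string.
"iijsbzksvqvb" → "ppqzigrzcxci" → "icxczrgizqpp".
(Check on "jkpycbprh": → "qrwfjiwyo" → "oywijfwrq" ✓)

icxczrgizqpp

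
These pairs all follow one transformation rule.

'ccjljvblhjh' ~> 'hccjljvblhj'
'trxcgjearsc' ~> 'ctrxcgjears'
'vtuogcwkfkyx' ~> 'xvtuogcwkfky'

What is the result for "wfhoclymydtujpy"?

The transformation: move the last character to the front.
So "wfhoclymydtujpy" becomes "ywfhoclymydtujp".

ywfhoclymydtujp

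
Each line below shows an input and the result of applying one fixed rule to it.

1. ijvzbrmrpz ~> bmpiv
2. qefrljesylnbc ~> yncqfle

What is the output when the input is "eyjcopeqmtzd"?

emzejo

What's happening: keep every other character starting from the first (positions 1st, 3rd, 5th, ...), then move the last 3 characters to the front (rotate right by 3).
Applying both steps to "eyjcopeqmtzd": "ejoemz", then "emzejo".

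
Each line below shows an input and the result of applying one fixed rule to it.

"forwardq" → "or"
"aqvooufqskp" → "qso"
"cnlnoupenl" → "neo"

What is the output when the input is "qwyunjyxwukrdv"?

wrnw

What's happening: take characters alternately from the front and the back (1st, last, 2nd, 2nd-last, ...), then keep one character in every 3, starting at position 3 (positions 3rd, 6th, 9th, ...).
Starting from "qwyunjyxwukrdv": after the first operation, "qvwdyruknujwyx"; after the second, "wrnw".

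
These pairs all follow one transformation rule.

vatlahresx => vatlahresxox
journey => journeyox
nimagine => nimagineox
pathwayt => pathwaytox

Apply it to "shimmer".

The pattern: append "ox".
On "shimmer" that produces "shimmerox".

shimmerox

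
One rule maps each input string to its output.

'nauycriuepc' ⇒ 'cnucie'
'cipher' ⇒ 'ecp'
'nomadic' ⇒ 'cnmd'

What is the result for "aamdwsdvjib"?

The rule is to keep every other character starting from the first (positions 1st, 3rd, 5th, ...), then move the last character to the front.
Applying that to "aamdwsdvjib" gives "bamwdj".
(Check on "nomadic": → "nmdc" → "cnmd" ✓)

bamwdj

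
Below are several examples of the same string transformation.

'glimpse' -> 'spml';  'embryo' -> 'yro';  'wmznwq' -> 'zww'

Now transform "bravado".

The transformation: sort the characters into reverse alphabetical order, then delete the last 3 characters.
Applying both steps to "bravado": "vrodbaa", then "vrod".
(Check on "embryo": → "yromeb" → "yro" ✓)

vrod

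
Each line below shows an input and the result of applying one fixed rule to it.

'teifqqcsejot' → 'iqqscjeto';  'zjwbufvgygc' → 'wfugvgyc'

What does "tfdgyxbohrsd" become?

In each case the input is transformed by: swap each adjacent pair of characters (1↔2, 3↔4, ...), then delete the first 3 characters.
So "tfdgyxbohrsd" becomes "dxyobrhds".

dxyobrhds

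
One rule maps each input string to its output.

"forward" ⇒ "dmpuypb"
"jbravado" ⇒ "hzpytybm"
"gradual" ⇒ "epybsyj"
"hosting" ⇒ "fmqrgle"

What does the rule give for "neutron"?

In each case the input is transformed by: shift every letter 2 places backward in the alphabet (wrapping around).
Applying that to "neutron" gives "lcsrpml".

lcsrpml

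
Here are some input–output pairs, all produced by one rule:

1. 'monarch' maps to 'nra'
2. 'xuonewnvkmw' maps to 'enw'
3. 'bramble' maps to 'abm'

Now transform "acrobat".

What's happening: take characters alternately from the front and the back (1st, last, 2nd, 2nd-last, ...), then keep only the last 3 characters.
"acrobat" → "atcarbo" → "rbo".

rbo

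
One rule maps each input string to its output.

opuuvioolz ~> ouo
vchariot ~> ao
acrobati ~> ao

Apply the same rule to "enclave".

ee

The pattern: keep one character in every 3, starting at position 1 (positions 1st, 4th, 7th, ...), then keep only the vowels.
Working it through for "enclave": intermediate "ele", final "ee".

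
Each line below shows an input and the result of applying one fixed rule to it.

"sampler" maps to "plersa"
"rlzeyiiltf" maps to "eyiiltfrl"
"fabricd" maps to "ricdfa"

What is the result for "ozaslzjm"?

Rule — move the first 3 characters to the end (rotate left by 3), then delete the last character.
"ozaslzjm" → "slzjmoza" → "slzjmoz".

slzjmoz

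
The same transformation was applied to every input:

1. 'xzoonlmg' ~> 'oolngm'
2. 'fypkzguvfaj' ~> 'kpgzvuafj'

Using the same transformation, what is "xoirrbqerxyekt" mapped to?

The rule is to delete the first 2 characters, then swap each adjacent pair of characters (1↔2, 3↔4, ...).
For "xoirrbqerxyekt" the result is "ribreqxreytk".

ribreqxreytk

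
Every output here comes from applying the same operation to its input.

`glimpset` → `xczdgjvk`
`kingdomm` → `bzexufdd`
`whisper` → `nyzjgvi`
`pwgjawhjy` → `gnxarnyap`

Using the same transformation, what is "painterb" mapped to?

Looking at the pairs, the operation is to shift every letter 9 places backward in the alphabet (wrapping around).
For "painterb" the result is "grzekvis".

grzekvis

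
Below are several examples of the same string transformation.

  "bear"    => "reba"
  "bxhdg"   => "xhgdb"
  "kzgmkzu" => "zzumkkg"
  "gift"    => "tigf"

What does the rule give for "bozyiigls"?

zysoliigb

The pattern: sort the characters into reverse alphabetical order.
On "bozyiigls" that produces "zysoliigb".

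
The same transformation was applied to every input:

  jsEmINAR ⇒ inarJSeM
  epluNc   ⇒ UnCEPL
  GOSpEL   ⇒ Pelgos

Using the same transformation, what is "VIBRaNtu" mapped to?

AnTUvibr

Each output is the input with this applied: swap the front and back halves of the string, then flip the case of every letter.
On "VIBRaNtu": the first step gives "aNtuVIBR", and the second then gives "AnTUvibr".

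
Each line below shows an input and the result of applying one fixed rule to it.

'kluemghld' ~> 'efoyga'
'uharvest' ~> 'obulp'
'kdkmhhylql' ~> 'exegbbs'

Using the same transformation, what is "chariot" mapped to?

The pattern: delete the last 3 characters, then shift every letter 6 places backward in the alphabet (wrapping around).
For "chariot", step one produces "char"; step two turns that into "wbul".

wbul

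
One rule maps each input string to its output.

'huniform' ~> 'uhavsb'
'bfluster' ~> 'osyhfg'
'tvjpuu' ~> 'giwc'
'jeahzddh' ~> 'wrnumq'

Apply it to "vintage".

Rule — shift every letter 13 places forward in the alphabet (wrapping around) — i.e. ROT13, then delete the last 2 characters.
"vintage" → "ivagntr" → "ivagn".

ivagn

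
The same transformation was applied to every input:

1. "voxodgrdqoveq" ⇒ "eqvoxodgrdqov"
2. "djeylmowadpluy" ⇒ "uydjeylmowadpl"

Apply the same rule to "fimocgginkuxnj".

Each output is the input with this applied: move the last 2 characters to the front (rotate right by 2).
Applying that to "fimocgginkuxnj" gives "njfimocgginkux".

njfimocgginkux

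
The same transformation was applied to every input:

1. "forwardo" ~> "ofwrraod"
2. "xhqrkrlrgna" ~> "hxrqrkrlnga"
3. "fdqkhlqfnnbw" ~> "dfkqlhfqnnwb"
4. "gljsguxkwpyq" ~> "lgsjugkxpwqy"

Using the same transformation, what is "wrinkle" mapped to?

rwnilke

Rule — swap each adjacent pair of characters (1↔2, 3↔4, ...).
On "wrinkle" that produces "rwnilke".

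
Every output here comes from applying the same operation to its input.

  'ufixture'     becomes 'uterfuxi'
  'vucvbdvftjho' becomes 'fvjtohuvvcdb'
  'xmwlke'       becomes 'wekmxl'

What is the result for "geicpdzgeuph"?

gzuehpegcidp

The pattern: swap each adjacent pair of characters (1↔2, 3↔4, ...), then swap the front and back halves of the string.
Starting from "geicpdzgeuph": after the first operation, "egcidpgzuehp"; after the second, "gzuehpegcidp".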